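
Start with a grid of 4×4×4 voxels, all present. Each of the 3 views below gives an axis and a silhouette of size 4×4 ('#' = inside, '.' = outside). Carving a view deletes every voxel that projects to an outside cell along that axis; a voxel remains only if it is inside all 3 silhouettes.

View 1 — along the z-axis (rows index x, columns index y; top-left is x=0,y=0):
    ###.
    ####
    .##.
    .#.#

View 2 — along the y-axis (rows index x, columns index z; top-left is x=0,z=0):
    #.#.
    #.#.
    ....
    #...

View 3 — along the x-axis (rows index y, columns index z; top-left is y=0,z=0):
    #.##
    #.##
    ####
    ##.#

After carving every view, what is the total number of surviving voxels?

voxel count = 15

initial block: 4^3 = 64
after view 1 [z-axis, 11 of 16 cells solid] → remaining = 44
after view 2 [y-axis, 5 of 16 cells solid] → remaining = 16
after view 3 [x-axis, 13 of 16 cells solid] → remaining = 15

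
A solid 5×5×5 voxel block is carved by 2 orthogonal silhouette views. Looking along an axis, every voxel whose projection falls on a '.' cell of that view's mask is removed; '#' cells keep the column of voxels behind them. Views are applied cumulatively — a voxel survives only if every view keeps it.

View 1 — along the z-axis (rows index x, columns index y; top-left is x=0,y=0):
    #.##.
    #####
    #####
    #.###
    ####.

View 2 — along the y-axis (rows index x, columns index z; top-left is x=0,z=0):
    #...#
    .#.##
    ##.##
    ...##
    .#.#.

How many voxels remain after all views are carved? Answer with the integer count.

remaining voxels: 57

full grid |V| = 125
step 1: project along z, AND mask (21/25) → |grid| = 105
step 2: project along y, AND mask (13/25) → |grid| = 57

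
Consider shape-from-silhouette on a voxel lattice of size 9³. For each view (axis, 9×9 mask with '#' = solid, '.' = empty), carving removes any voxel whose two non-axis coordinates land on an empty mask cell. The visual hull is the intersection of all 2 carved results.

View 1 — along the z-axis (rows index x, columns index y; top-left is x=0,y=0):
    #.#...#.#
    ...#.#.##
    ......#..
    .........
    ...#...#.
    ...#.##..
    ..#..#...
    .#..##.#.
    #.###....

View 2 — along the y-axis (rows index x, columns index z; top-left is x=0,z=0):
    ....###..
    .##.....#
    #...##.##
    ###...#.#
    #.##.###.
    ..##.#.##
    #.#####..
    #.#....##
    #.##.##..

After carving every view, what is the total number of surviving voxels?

start: 9×9×9 = 729 voxels
[1] z-view keeps 24 columns → grid now 216
[2] y-view keeps 42 columns → grid now 104

104 voxels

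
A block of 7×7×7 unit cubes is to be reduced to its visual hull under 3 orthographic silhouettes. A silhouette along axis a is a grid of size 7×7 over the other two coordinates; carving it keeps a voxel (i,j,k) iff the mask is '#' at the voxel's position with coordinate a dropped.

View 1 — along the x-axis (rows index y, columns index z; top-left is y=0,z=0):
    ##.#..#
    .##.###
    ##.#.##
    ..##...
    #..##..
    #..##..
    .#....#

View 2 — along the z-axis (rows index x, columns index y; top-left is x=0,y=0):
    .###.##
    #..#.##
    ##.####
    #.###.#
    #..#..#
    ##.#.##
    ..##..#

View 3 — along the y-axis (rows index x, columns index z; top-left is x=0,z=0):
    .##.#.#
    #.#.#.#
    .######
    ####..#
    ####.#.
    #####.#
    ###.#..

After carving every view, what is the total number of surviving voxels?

remaining voxels: 71

initial block: 7^3 = 343
carve view 1 (along x, YZ-mask fill 24/49): 168 voxels remain
carve view 2 (along z, XY-mask fill 31/49): 96 voxels remain
carve view 3 (along y, XZ-mask fill 34/49): 71 voxels remain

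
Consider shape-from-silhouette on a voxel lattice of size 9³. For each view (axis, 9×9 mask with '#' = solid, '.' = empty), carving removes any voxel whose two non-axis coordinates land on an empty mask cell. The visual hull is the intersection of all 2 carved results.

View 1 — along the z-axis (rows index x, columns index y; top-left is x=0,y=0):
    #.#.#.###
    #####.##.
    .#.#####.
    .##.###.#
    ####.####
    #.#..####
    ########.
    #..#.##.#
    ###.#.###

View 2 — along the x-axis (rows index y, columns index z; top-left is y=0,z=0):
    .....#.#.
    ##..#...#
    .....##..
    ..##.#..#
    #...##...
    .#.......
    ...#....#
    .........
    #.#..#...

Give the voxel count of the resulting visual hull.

voxel count = 132

initial block: 9^3 = 729
after view 1 [z-axis, 59 of 81 cells solid] → remaining = 531
after view 2 [x-axis, 21 of 81 cells solid] → remaining = 132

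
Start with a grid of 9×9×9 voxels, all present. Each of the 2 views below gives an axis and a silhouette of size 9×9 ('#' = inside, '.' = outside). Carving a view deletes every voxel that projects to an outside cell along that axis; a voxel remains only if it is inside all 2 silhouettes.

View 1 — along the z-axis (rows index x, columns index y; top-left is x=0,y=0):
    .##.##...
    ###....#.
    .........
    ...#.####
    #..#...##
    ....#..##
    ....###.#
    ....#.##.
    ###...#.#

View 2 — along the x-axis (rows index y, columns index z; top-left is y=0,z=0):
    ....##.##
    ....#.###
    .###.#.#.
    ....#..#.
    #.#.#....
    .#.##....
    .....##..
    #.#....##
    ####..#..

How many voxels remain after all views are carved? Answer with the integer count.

voxel count = 117

full grid |V| = 729
carve view 1 (along z, XY-mask fill 32/81): 288 voxels remain
carve view 2 (along x, YZ-mask fill 32/81): 117 voxels remain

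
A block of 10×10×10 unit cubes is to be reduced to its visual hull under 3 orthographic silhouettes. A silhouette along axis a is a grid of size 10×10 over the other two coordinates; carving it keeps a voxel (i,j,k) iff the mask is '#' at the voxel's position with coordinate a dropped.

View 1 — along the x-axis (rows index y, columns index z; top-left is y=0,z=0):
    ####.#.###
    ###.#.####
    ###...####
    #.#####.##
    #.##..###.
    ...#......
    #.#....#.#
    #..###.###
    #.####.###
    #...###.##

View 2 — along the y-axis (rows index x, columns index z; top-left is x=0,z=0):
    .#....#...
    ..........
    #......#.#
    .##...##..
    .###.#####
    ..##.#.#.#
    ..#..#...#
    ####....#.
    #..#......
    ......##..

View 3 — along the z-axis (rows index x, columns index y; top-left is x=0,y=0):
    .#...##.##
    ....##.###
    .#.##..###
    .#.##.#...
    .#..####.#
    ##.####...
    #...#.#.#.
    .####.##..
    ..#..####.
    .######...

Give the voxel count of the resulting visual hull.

|visual hull| = 117

full grid |V| = 1000
[1] x-view keeps 63 columns → grid now 630
[2] y-view keeps 34 columns → grid now 216
[3] z-view keeps 53 columns → grid now 117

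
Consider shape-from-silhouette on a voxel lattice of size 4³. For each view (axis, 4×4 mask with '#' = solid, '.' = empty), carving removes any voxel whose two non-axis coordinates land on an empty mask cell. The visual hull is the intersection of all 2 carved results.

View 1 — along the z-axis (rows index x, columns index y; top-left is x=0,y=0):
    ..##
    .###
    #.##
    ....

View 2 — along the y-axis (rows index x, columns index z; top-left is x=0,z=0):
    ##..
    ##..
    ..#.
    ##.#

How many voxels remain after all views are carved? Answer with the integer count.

full grid |V| = 64
step 1: project along z, AND mask (8/16) → |grid| = 32
step 2: project along y, AND mask (8/16) → |grid| = 13

remaining voxels: 13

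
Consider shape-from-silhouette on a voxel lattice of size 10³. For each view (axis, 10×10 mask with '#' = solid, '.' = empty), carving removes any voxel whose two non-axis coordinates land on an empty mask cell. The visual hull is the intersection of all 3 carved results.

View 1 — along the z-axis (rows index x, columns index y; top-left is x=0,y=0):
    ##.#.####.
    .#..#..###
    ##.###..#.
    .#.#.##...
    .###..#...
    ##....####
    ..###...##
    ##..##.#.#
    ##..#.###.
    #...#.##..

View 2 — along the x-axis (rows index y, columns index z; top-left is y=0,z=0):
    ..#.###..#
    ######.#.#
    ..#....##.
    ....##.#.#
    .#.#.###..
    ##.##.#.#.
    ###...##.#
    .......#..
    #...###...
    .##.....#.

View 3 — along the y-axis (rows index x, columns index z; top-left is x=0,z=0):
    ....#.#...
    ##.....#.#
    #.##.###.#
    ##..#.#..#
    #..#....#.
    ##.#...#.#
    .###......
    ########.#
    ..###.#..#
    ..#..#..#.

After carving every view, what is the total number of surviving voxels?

122 voxels

before carving: 1000 voxels (10×10×10)
[1] z-view keeps 53 columns → grid now 530
[2] x-view keeps 45 columns → grid now 252
[3] y-view keeps 46 columns → grid now 122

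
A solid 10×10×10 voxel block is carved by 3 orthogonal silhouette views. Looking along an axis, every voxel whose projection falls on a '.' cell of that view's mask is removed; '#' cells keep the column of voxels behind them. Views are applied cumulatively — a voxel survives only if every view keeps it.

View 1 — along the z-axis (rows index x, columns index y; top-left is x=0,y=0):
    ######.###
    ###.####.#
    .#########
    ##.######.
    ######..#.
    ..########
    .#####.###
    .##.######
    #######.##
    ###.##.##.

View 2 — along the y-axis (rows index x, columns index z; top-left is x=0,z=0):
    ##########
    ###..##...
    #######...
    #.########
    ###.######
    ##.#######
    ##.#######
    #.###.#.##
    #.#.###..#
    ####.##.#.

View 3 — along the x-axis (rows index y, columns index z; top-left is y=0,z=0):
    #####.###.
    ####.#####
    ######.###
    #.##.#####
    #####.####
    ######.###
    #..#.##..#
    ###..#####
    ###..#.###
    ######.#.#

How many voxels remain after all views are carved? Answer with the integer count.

start: 10×10×10 = 1000 voxels
step 1: project along z, AND mask (81/100) → |grid| = 810
step 2: project along y, AND mask (78/100) → |grid| = 631
step 3: project along x, AND mask (80/100) → |grid| = 508

508 voxels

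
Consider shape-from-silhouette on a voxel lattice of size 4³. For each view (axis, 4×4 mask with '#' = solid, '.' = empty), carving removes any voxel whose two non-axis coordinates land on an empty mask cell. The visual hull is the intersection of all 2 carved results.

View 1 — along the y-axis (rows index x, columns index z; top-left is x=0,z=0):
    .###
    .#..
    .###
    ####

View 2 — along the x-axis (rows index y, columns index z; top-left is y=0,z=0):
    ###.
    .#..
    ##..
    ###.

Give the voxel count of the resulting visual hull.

start: 4×4×4 = 64 voxels
[1] y-view keeps 11 columns → grid now 44
[2] x-view keeps 9 columns → grid now 25

voxel count = 25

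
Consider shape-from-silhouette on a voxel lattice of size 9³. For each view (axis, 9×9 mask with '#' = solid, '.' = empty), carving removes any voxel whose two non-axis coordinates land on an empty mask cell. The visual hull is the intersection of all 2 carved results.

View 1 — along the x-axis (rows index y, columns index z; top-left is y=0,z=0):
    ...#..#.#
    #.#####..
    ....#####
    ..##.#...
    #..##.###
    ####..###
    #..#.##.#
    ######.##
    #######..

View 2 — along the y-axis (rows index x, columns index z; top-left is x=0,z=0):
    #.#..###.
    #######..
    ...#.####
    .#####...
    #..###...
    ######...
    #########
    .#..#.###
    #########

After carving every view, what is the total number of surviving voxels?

voxel count = 309

initial block: 9^3 = 729
V1 x: intersect with YZ mask (50 set) -- 450 left
V2 y: intersect with XZ mask (55 set) -- 309 left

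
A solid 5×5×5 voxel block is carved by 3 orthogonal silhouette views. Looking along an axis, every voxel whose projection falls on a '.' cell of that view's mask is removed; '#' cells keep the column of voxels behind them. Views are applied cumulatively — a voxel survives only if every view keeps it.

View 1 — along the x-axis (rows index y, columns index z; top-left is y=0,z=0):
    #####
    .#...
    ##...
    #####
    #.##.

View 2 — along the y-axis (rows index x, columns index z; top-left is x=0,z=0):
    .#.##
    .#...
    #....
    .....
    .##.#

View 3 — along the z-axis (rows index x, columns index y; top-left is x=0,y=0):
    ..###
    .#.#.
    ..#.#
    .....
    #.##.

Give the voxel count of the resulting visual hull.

remaining voxels: 16

initial block: 5^3 = 125
  1. axis=0 (YZ plane), |mask|=16  ⇒  voxels=80
  2. axis=1 (XZ plane), |mask|=8  ⇒  voxels=26
  3. axis=2 (XY plane), |mask|=10  ⇒  voxels=16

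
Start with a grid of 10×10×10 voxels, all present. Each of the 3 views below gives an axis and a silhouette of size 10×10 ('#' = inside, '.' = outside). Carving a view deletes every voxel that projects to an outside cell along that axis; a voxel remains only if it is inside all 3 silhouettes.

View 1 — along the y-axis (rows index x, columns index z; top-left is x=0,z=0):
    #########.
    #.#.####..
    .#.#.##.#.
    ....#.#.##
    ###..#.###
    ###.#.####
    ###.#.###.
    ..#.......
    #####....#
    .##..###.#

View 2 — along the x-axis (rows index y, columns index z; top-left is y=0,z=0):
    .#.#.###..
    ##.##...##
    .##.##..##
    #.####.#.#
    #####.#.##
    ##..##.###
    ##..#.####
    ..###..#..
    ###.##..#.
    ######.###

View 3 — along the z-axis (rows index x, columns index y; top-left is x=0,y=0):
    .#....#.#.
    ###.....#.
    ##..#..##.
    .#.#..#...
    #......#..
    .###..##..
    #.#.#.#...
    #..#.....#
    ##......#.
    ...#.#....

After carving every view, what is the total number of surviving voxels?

|visual hull| = 123

before carving: 1000 voxels (10×10×10)
V1 y: intersect with XZ mask (59 set) -- 590 left
V2 x: intersect with YZ mask (65 set) -- 382 left
V3 z: intersect with XY mask (34 set) -- 123 left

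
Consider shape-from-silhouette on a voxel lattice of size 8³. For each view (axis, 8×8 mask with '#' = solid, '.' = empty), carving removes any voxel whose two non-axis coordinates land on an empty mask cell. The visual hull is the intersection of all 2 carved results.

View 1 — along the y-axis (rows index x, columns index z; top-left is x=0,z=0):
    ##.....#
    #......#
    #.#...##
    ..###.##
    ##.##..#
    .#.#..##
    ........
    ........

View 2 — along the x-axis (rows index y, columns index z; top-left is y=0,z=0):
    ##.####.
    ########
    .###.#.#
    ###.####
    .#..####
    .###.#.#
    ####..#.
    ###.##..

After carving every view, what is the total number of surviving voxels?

voxel count = 126

before carving: 512 voxels (8×8×8)
carve view 1 (along y, XZ-mask fill 23/64): 184 voxels remain
carve view 2 (along x, YZ-mask fill 46/64): 126 voxels remain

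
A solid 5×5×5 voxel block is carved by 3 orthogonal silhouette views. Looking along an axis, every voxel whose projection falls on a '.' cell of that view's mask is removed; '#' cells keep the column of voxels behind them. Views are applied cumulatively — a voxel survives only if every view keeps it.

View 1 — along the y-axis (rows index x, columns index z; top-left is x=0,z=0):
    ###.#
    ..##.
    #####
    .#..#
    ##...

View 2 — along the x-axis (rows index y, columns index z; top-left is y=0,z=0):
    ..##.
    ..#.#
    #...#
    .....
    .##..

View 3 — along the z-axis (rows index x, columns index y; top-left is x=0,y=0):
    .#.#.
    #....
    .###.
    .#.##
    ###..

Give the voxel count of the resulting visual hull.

|visual hull| = 11

initial block: 5^3 = 125
[1] y-view keeps 15 columns → grid now 75
[2] x-view keeps 8 columns → grid now 24
[3] z-view keeps 12 columns → grid now 11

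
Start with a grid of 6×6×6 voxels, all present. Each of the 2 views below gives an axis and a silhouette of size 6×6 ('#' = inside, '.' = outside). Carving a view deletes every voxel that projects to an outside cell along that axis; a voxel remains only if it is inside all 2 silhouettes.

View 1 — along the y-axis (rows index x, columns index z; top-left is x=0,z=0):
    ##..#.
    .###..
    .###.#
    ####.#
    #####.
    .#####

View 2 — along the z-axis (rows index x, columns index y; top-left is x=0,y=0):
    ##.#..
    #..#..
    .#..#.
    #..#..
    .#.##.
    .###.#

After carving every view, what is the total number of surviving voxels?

before carving: 216 voxels (6×6×6)
V1 y: intersect with XZ mask (25 set) -- 150 left
V2 z: intersect with XY mask (16 set) -- 68 left

|visual hull| = 68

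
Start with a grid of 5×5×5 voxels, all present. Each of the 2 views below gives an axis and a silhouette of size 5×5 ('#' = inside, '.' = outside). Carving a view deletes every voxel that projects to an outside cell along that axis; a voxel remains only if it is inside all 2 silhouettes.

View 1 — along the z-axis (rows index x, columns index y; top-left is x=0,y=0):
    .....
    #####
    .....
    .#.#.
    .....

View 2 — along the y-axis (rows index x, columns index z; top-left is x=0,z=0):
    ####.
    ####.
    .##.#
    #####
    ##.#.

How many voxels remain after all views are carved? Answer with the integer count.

30 voxels

full grid |V| = 125
step 1: project along z, AND mask (7/25) → |grid| = 35
step 2: project along y, AND mask (19/25) → |grid| = 30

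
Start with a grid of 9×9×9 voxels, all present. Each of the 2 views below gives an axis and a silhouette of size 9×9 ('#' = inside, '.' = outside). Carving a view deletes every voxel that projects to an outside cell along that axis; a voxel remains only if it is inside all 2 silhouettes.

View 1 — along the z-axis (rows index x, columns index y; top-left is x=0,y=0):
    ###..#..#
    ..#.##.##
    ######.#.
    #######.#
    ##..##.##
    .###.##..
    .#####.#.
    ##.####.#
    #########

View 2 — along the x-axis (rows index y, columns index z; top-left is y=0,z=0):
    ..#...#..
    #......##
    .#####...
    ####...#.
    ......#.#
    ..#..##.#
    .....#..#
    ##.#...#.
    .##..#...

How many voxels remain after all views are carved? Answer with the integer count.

before carving: 729 voxels (9×9×9)
  1. axis=2 (XY plane), |mask|=58  ⇒  voxels=522
  2. axis=0 (YZ plane), |mask|=30  ⇒  voxels=197

|visual hull| = 197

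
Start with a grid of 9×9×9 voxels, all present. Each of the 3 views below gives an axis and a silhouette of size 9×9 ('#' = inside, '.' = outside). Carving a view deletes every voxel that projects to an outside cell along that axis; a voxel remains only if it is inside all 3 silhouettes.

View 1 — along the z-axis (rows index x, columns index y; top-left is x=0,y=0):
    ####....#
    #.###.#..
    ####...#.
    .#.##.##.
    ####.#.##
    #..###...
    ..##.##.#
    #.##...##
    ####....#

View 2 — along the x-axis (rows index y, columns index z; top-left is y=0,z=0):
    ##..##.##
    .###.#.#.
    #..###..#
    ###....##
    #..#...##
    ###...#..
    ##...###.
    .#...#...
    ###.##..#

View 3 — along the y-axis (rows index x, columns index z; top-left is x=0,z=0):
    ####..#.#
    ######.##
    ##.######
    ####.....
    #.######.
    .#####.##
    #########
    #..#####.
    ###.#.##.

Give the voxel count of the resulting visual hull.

initial block: 9^3 = 729
after view 1 [z-axis, 46 of 81 cells solid] → remaining = 414
after view 2 [x-axis, 42 of 81 cells solid] → remaining = 224
after view 3 [y-axis, 61 of 81 cells solid] → remaining = 166

|visual hull| = 166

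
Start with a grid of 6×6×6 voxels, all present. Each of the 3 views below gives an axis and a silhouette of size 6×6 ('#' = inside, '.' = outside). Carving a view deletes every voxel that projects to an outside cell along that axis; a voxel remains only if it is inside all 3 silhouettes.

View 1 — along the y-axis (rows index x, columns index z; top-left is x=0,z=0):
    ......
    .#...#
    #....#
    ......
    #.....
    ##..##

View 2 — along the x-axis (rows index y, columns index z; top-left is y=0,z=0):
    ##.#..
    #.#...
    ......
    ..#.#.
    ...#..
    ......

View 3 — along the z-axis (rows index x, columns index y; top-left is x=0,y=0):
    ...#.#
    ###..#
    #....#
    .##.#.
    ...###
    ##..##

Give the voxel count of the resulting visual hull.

|visual hull| = 5

before carving: 216 voxels (6×6×6)
  1. axis=1 (XZ plane), |mask|=9  ⇒  voxels=54
  2. axis=0 (YZ plane), |mask|=8  ⇒  voxels=9
  3. axis=2 (XY plane), |mask|=18  ⇒  voxels=5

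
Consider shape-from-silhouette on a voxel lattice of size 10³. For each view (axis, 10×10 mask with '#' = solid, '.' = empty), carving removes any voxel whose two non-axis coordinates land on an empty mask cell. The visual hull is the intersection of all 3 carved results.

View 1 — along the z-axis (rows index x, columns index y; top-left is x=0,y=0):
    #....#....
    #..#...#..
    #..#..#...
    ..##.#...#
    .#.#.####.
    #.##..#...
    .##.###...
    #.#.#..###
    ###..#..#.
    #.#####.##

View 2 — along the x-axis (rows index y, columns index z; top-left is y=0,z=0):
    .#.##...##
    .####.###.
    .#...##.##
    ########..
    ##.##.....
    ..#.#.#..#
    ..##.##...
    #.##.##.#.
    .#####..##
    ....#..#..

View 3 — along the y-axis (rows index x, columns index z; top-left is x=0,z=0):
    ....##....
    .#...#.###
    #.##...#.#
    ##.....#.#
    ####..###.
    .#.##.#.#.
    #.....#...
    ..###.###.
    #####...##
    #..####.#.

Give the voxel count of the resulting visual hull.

before carving: 1000 voxels (10×10×10)
after view 1 [z-axis, 46 of 100 cells solid] → remaining = 460
after view 2 [x-axis, 52 of 100 cells solid] → remaining = 242
after view 3 [y-axis, 49 of 100 cells solid] → remaining = 132

|visual hull| = 132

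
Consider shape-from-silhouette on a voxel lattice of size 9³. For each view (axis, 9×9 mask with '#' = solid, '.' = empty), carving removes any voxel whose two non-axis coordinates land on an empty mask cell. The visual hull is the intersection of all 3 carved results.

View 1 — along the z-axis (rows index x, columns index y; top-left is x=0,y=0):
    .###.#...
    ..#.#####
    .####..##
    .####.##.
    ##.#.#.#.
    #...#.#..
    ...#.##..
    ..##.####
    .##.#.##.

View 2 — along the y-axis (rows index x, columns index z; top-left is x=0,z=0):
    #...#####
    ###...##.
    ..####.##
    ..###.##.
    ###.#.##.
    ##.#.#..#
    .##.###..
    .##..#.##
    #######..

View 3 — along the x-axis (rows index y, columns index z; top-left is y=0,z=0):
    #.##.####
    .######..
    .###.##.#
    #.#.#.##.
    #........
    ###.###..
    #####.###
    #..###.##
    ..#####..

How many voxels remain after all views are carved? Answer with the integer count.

152 voxels

full grid |V| = 729
step 1: project along z, AND mask (44/81) → |grid| = 396
step 2: project along y, AND mask (50/81) → |grid| = 245
step 3: project along x, AND mask (50/81) → |grid| = 152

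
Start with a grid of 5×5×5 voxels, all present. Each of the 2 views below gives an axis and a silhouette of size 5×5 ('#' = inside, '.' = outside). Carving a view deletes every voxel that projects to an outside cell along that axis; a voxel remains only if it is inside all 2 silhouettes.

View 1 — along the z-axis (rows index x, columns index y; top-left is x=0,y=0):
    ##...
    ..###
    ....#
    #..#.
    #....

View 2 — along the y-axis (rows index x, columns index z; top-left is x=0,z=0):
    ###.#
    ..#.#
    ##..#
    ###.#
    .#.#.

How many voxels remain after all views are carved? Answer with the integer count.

initial block: 5^3 = 125
after view 1 [z-axis, 9 of 25 cells solid] → remaining = 45
after view 2 [y-axis, 15 of 25 cells solid] → remaining = 27

27 voxels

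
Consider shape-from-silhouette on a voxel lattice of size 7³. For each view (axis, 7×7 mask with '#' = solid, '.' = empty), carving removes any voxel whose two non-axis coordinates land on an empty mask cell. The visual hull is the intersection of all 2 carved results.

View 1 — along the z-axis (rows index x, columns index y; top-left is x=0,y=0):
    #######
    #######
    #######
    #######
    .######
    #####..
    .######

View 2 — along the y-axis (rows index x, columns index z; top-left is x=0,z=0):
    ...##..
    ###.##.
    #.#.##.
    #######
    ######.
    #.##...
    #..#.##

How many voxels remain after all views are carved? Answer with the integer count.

remaining voxels: 201

start: 7×7×7 = 343 voxels
after view 1 [z-axis, 45 of 49 cells solid] → remaining = 315
after view 2 [y-axis, 31 of 49 cells solid] → remaining = 201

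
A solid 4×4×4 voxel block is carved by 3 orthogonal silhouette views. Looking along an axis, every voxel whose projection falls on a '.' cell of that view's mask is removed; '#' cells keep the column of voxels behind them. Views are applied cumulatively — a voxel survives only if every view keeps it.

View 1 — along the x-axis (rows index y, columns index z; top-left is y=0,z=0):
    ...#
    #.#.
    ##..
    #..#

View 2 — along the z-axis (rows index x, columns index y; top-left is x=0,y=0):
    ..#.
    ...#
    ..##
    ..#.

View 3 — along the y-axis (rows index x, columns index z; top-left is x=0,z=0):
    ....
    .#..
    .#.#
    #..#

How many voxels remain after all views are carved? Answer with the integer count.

before carving: 64 voxels (4×4×4)
  1. axis=0 (YZ plane), |mask|=7  ⇒  voxels=28
  2. axis=2 (XY plane), |mask|=5  ⇒  voxels=10
  3. axis=1 (XZ plane), |mask|=5  ⇒  voxels=3

voxel count = 3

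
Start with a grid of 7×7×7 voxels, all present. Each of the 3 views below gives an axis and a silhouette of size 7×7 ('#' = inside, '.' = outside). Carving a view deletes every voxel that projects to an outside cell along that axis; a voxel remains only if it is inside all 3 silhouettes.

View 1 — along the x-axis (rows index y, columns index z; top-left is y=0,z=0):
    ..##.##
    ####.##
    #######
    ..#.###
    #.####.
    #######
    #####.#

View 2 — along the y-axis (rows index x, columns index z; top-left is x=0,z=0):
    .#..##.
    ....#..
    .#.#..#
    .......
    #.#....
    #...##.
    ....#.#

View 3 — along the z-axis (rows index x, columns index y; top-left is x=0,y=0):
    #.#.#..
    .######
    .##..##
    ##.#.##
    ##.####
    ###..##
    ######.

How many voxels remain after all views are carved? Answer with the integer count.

full grid |V| = 343
after view 1 [x-axis, 39 of 49 cells solid] → remaining = 273
after view 2 [y-axis, 14 of 49 cells solid] → remaining = 75
after view 3 [z-axis, 35 of 49 cells solid] → remaining = 53

remaining voxels: 53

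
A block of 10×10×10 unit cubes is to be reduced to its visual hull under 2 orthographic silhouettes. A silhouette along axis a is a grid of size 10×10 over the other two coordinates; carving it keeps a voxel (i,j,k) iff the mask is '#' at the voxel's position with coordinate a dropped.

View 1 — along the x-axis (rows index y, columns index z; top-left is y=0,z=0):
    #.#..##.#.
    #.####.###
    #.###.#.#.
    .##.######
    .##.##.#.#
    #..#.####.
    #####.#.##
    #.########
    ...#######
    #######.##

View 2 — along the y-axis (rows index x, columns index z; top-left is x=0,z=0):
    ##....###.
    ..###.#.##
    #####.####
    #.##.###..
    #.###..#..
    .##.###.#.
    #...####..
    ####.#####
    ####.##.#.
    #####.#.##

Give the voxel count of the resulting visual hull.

before carving: 1000 voxels (10×10×10)
[1] x-view keeps 72 columns → grid now 720
[2] y-view keeps 66 columns → grid now 480

remaining voxels: 480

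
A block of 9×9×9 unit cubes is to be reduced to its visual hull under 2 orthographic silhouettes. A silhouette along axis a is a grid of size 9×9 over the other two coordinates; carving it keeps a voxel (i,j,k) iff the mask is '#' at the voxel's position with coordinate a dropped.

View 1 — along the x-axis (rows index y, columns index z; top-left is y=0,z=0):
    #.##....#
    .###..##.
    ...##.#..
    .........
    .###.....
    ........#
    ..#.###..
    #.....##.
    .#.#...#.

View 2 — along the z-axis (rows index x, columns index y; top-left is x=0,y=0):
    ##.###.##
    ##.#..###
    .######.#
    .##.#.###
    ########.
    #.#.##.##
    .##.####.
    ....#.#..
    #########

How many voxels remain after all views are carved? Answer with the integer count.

full grid |V| = 729
step 1: project along x, AND mask (26/81) → |grid| = 234
step 2: project along z, AND mask (57/81) → |grid| = 170

|visual hull| = 170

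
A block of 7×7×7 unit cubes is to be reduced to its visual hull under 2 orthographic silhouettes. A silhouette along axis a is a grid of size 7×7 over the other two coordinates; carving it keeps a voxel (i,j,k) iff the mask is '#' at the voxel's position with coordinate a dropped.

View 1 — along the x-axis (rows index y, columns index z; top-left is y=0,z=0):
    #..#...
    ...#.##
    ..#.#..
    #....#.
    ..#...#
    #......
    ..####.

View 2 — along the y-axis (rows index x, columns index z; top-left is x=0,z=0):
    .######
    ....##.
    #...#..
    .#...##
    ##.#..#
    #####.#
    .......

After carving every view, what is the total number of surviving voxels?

start: 7×7×7 = 343 voxels
  1. axis=0 (YZ plane), |mask|=16  ⇒  voxels=112
  2. axis=1 (XZ plane), |mask|=23  ⇒  voxels=49

remaining voxels: 49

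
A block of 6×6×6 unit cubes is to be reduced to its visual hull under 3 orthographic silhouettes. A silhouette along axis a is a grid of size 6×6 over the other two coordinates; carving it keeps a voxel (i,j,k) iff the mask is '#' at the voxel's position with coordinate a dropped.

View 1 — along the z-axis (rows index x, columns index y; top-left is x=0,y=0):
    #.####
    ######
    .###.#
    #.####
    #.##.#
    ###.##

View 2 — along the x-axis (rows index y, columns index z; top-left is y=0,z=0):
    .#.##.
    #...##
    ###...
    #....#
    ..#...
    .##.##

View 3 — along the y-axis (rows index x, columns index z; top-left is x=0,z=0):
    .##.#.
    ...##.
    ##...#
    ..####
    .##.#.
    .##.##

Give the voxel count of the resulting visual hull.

before carving: 216 voxels (6×6×6)
carve view 1 (along z, XY-mask fill 29/36): 174 voxels remain
carve view 2 (along x, YZ-mask fill 16/36): 80 voxels remain
carve view 3 (along y, XZ-mask fill 19/36): 46 voxels remain

46 voxels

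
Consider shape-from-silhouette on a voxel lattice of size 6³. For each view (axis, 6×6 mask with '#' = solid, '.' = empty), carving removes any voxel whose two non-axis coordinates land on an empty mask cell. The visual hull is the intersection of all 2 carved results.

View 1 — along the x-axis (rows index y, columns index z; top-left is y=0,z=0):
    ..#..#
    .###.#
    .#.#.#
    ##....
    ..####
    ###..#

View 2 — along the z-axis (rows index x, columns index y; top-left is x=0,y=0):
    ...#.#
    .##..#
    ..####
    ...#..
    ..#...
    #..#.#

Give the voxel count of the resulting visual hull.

before carving: 216 voxels (6×6×6)
[1] x-view keeps 19 columns → grid now 114
[2] z-view keeps 14 columns → grid now 43

43 voxels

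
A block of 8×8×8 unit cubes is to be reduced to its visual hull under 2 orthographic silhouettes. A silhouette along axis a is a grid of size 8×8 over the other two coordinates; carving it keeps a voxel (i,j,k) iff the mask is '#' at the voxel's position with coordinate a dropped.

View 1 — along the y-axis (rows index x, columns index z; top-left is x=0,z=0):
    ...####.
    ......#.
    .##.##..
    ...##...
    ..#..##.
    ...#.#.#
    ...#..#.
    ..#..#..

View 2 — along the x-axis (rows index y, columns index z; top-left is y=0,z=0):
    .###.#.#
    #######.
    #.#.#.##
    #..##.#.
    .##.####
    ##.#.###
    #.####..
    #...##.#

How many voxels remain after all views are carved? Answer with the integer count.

112 voxels

full grid |V| = 512
after view 1 [y-axis, 21 of 64 cells solid] → remaining = 168
after view 2 [x-axis, 42 of 64 cells solid] → remaining = 112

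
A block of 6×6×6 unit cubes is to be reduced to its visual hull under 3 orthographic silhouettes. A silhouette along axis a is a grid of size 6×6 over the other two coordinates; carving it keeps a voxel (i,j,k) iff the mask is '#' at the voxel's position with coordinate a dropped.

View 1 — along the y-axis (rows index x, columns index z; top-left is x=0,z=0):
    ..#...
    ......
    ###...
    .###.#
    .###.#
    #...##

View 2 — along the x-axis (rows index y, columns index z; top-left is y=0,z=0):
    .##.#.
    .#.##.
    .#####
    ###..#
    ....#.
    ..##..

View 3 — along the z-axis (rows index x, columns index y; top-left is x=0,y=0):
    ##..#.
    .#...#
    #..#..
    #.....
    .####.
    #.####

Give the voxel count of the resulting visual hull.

remaining voxels: 23

before carving: 216 voxels (6×6×6)
  1. axis=1 (XZ plane), |mask|=15  ⇒  voxels=90
  2. axis=0 (YZ plane), |mask|=18  ⇒  voxels=46
  3. axis=2 (XY plane), |mask|=17  ⇒  voxels=23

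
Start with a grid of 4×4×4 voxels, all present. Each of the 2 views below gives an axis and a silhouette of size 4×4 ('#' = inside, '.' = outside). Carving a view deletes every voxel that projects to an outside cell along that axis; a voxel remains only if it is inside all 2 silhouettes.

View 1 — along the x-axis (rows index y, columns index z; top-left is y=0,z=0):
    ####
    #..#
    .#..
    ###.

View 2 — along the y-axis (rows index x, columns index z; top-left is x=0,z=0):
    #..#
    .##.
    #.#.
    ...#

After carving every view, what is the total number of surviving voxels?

|visual hull| = 17

start: 4×4×4 = 64 voxels
  1. axis=0 (YZ plane), |mask|=10  ⇒  voxels=40
  2. axis=1 (XZ plane), |mask|=7  ⇒  voxels=17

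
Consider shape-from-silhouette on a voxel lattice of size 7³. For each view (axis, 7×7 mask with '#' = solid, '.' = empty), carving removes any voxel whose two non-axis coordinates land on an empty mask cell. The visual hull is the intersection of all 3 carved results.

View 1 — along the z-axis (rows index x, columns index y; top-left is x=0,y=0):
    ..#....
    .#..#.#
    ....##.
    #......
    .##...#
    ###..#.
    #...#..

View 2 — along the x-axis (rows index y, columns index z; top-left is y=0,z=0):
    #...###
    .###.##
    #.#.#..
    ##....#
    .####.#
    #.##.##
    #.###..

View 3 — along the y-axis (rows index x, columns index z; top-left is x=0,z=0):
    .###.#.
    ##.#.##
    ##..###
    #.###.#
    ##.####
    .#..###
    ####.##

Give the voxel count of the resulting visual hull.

remaining voxels: 44

before carving: 343 voxels (7×7×7)
after view 1 [z-axis, 16 of 49 cells solid] → remaining = 112
after view 2 [x-axis, 29 of 49 cells solid] → remaining = 69
after view 3 [y-axis, 35 of 49 cells solid] → remaining = 44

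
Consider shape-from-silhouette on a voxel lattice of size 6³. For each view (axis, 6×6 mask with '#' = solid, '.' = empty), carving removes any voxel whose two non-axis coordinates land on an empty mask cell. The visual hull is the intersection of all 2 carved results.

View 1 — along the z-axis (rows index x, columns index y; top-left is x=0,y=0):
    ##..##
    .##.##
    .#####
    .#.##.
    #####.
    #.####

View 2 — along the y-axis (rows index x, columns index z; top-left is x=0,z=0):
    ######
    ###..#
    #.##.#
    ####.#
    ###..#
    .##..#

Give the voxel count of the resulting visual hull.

remaining voxels: 110

full grid |V| = 216
after view 1 [z-axis, 26 of 36 cells solid] → remaining = 156
after view 2 [y-axis, 26 of 36 cells solid] → remaining = 110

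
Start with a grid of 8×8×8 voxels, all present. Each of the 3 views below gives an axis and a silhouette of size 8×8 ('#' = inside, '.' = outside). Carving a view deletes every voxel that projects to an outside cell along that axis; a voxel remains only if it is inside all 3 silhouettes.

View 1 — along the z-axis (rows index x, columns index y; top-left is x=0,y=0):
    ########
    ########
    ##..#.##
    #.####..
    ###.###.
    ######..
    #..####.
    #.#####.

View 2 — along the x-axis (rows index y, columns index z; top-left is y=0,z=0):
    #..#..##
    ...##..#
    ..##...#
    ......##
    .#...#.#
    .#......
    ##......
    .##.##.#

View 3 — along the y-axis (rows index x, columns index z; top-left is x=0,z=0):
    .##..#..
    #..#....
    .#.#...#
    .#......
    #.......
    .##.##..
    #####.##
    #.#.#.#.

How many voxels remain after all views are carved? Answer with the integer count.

before carving: 512 voxels (8×8×8)
V1 z: intersect with XY mask (49 set) -- 392 left
V2 x: intersect with YZ mask (23 set) -- 135 left
V3 y: intersect with XZ mask (25 set) -- 47 left

47 voxels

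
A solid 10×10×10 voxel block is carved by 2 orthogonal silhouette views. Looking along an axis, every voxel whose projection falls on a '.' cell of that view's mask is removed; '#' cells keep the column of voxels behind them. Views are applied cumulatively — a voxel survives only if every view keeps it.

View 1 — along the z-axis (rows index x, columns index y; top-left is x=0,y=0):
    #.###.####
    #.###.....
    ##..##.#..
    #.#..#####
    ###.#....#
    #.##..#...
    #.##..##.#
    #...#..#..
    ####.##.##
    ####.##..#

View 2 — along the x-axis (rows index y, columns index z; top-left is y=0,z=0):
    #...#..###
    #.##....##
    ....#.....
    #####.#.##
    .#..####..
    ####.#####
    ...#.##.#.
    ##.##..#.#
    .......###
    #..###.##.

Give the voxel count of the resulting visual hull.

initial block: 10^3 = 1000
V1 z: intersect with XY mask (57 set) -- 570 left
V2 x: intersect with YZ mask (52 set) -- 286 left

voxel count = 286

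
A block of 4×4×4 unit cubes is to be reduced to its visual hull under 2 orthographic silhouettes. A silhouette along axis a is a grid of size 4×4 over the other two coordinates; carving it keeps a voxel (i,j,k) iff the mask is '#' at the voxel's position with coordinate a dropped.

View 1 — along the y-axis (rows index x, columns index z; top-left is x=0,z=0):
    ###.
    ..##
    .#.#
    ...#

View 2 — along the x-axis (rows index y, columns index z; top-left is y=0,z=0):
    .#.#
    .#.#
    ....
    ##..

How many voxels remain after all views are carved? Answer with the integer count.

voxel count = 13

full grid |V| = 64
step 1: project along y, AND mask (8/16) → |grid| = 32
step 2: project along x, AND mask (6/16) → |grid| = 13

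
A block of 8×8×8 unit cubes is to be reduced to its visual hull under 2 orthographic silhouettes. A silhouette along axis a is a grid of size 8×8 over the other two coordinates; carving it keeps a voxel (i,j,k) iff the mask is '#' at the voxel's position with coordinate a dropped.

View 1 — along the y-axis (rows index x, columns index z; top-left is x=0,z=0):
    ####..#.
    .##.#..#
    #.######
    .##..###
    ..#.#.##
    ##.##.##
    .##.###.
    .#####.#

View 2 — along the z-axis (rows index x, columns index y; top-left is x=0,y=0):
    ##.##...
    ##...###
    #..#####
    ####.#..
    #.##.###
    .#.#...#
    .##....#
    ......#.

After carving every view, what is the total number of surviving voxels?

before carving: 512 voxels (8×8×8)
carve view 1 (along y, XZ-mask fill 42/64): 336 voxels remain
carve view 2 (along z, XY-mask fill 33/64): 170 voxels remain

voxel count = 170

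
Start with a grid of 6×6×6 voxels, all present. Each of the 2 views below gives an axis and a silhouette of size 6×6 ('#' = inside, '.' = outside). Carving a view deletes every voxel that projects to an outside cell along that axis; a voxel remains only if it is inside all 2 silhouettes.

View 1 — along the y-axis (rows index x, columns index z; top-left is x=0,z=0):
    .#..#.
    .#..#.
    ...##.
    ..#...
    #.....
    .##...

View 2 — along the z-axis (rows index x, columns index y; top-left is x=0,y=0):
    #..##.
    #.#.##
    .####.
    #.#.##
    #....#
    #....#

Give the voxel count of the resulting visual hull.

voxel count = 32

full grid |V| = 216
V1 y: intersect with XZ mask (10 set) -- 60 left
V2 z: intersect with XY mask (19 set) -- 32 left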